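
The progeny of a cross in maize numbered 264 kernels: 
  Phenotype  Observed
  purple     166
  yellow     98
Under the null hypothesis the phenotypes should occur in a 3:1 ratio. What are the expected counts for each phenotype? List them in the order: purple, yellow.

198, 66

Expected counts for N = 264 under a 3:1 ratio (total parts = 4):
  purple: 264 × 3/4 = 198
  yellow: 264 × 1/4 = 66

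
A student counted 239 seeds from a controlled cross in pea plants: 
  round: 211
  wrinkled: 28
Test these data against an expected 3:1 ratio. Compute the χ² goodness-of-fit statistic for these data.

22.495

The 3:1 ratio has 4 parts, so with N = 239 the expected counts are:
  round: 239 × 3/4 = 179.25
  wrinkled: 239 × 1/4 = 59.75
χ² = Σ (O − E)² / E
  round: (211 − 179.25)² / 179.25 = 5.6238
  wrinkled: (28 − 59.75)² / 59.75 = 16.8713
χ² = 5.6238 + 16.8713 = 22.4951 ≈ 22.495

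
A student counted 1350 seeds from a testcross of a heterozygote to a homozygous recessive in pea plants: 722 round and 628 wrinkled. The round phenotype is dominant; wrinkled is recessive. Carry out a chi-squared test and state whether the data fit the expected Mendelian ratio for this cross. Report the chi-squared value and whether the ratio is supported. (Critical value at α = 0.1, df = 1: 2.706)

A testcross of a heterozygote (Aa × aa) gives a 1:1 phenotypic ratio.
Expected counts for N = 1350 under a 1:1 ratio (total parts = 2):
  round: 1350 × 1/2 = 675
  wrinkled: 1350 × 1/2 = 675
χ² = Σ (O − E)² / E
  round: (722 − 675)² / 675 = 3.2726
  wrinkled: (628 − 675)² / 675 = 3.2726
χ² = 3.2726 + 3.2726 = 6.5452 ≈ 6.545
Degrees of freedom = 2 − 1 = 1; critical value at α = 0.1 is 2.706.
Since 6.545 > 2.706, we reject the null hypothesis — the data do not fit the 1:1 ratio.

6.545; not consistent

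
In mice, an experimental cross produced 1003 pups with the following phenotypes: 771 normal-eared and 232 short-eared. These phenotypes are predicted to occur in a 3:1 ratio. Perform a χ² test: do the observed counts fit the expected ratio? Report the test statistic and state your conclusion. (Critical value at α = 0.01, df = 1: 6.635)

1.869; consistent

The 3:1 ratio has 4 parts, so with N = 1003 the expected counts are:
  normal-eared: 1003 × 3/4 = 752.25
  short-eared: 1003 × 1/4 = 250.75
χ² = Σ (O − E)² / E
  normal-eared: (771 − 752.25)² / 752.25 = 0.4673
  short-eared: (232 − 250.75)² / 250.75 = 1.4020
χ² = 0.4673 + 1.4020 = 1.8693 ≈ 1.869
Degrees of freedom = 2 − 1 = 1; critical value at α = 0.01 is 6.635.
Since 1.869 < 6.635, we fail to reject the null hypothesis — the data are consistent with the 3:1 ratio.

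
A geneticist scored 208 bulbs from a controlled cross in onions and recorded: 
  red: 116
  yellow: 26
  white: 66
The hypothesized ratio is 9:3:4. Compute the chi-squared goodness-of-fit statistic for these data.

8.111

The 9:3:4 ratio has 16 parts, so with N = 208 the expected counts are:
  red: 208 × 9/16 = 117
  yellow: 208 × 3/16 = 39
  white: 208 × 4/16 = 52
χ² = Σ (O − E)² / E
  red: (116 − 117)² / 117 = 0.0085
  yellow: (26 − 39)² / 39 = 4.3333
  white: (66 − 52)² / 52 = 3.7692
χ² = 0.0085 + 4.3333 + 3.7692 = 8.111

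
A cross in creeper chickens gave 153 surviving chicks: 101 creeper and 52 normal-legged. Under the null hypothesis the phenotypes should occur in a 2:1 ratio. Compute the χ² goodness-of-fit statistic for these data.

The 2:1 ratio has 3 parts, so with N = 153 the expected counts are:
  creeper: 153 × 2/3 = 102
  normal-legged: 153 × 1/3 = 51
χ² = Σ (O − E)² / E
  creeper: (101 − 102)² / 102 = 0.0098
  normal-legged: (52 − 51)² / 51 = 0.0196
χ² = 0.0098 + 0.0196 = 0.0294 ≈ 0.029

0.029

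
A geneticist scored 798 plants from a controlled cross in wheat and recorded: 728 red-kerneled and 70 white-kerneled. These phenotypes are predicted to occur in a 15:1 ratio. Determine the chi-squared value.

8.662

Total ratio parts = 16. Expected numbers out of 798:
  red-kerneled: 798 × 15/16 = 748.125
  white-kerneled: 798 × 1/16 = 49.875
χ² = Σ (O − E)² / E
  red-kerneled: (728 − 748.125)² / 748.125 = 0.5414
  white-kerneled: (70 − 49.875)² / 49.875 = 8.1206
χ² = 0.5414 + 8.1206 = 8.662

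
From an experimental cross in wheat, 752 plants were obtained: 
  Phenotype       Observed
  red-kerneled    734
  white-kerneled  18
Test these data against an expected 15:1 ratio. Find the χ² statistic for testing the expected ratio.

Total ratio parts = 16. Expected numbers out of 752:
  red-kerneled: 752 × 15/16 = 705
  white-kerneled: 752 × 1/16 = 47
χ² = Σ (O − E)² / E
  red-kerneled: (734 − 705)² / 705 = 1.1929
  white-kerneled: (18 − 47)² / 47 = 17.8936
χ² = 1.1929 + 17.8936 = 19.0865 ≈ 19.087

19.087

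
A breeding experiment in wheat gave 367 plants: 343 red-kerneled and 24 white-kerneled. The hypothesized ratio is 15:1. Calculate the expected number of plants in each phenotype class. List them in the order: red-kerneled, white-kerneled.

344.0625, 22.9375

Expected counts for N = 367 under a 15:1 ratio (total parts = 16):
  red-kerneled: 367 × 15/16 = 344.0625
  white-kerneled: 367 × 1/16 = 22.9375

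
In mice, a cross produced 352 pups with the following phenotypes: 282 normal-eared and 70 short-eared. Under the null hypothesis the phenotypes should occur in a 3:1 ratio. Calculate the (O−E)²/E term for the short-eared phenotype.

3.682

Under the 3:1 hypothesis (Σ ratio = 4, N = 352):
  normal-eared: 352 × 3/4 = 264
  short-eared: 352 × 1/4 = 88
Contribution of short-eared: (70 − 88)² / 88 = 3.6818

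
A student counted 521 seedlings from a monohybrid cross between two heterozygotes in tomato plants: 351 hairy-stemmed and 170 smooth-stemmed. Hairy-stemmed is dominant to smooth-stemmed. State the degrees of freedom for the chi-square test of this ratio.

1

For a monohybrid cross between heterozygotes with complete dominance, the expected phenotypic ratio is 3:1.
A goodness-of-fit test with 2 phenotype classes has df = 2 − 1 = 1.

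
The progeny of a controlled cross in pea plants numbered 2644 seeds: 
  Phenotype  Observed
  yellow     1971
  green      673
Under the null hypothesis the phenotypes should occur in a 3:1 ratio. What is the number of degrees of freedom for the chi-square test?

1

A goodness-of-fit test with 2 phenotype classes has df = 2 − 1 = 1.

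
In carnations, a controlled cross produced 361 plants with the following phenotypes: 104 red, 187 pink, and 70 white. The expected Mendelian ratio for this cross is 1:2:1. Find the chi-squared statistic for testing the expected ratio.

Under the 1:2:1 hypothesis (Σ ratio = 4, N = 361):
  red: 361 × 1/4 = 90.25
  pink: 361 × 2/4 = 180.5
  white: 361 × 1/4 = 90.25
χ² = Σ (O − E)² / E
  red: (104 − 90.25)² / 90.25 = 2.0949
  pink: (187 − 180.5)² / 180.5 = 0.2341
  white: (70 − 90.25)² / 90.25 = 4.5436
χ² = 2.0949 + 0.2341 + 4.5436 = 6.8726 ≈ 6.873

6.873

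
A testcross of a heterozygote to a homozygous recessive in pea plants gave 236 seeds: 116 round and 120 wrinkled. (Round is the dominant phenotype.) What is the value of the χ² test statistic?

A testcross of a heterozygote (Aa × aa) gives a 1:1 phenotypic ratio.
Expected counts for N = 236 under a 1:1 ratio (total parts = 2):
  round: 236 × 1/2 = 118
  wrinkled: 236 × 1/2 = 118
χ² = Σ (O − E)² / E
  round: (116 − 118)² / 118 = 0.0339
  wrinkled: (120 − 118)² / 118 = 0.0339
χ² = 0.0339 + 0.0339 = 0.0678 ≈ 0.068

0.068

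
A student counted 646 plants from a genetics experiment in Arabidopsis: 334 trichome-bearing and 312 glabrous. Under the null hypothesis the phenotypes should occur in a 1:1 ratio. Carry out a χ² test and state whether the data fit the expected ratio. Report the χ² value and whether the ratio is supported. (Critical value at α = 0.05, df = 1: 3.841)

0.749; consistent

The 1:1 ratio has 2 parts, so with N = 646 the expected counts are:
  trichome-bearing: 646 × 1/2 = 323
  glabrous: 646 × 1/2 = 323
χ² = Σ (O − E)² / E
  trichome-bearing: (334 − 323)² / 323 = 0.3746
  glabrous: (312 − 323)² / 323 = 0.3746
χ² = 0.3746 + 0.3746 = 0.7492 ≈ 0.749
Degrees of freedom = 2 − 1 = 1; critical value at α = 0.05 is 3.841.
Since 0.749 < 3.841, we fail to reject the null hypothesis — the data are consistent with the 1:1 ratio.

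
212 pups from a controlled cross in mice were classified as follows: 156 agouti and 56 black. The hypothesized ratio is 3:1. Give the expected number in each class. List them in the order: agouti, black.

The 3:1 ratio has 4 parts, so with N = 212 the expected counts are:
  agouti: 212 × 3/4 = 159
  black: 212 × 1/4 = 53

159, 53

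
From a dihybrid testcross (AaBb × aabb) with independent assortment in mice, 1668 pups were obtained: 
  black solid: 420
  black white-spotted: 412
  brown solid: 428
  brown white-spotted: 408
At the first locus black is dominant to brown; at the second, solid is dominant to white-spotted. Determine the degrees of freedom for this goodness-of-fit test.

3

A dihybrid testcross with independent assortment gives a 1:1:1:1 ratio.
A goodness-of-fit test with 4 phenotype classes has df = 4 − 1 = 3.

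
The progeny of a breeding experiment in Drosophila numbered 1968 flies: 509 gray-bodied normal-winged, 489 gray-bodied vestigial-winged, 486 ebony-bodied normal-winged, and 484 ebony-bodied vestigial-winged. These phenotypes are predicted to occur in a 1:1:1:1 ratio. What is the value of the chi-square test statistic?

Under the 1:1:1:1 hypothesis (Σ ratio = 4, N = 1968):
  gray-bodied normal-winged: 1968 × 1/4 = 492
  gray-bodied vestigial-winged: 1968 × 1/4 = 492
  ebony-bodied normal-winged: 1968 × 1/4 = 492
  ebony-bodied vestigial-winged: 1968 × 1/4 = 492
χ² = Σ (O − E)² / E
  gray-bodied normal-winged: (509 − 492)² / 492 = 0.5874
  gray-bodied vestigial-winged: (489 − 492)² / 492 = 0.0183
  ebony-bodied normal-winged: (486 − 492)² / 492 = 0.0732
  ebony-bodied vestigial-winged: (484 − 492)² / 492 = 0.1301
χ² = 0.5874 + 0.0183 + 0.0732 + 0.1301 = 0.809

0.809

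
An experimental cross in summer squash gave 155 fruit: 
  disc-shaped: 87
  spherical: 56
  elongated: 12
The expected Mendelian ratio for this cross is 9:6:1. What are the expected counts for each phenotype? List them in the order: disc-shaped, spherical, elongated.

87.1875, 58.125, 9.6875

The 9:6:1 ratio has 16 parts, so with N = 155 the expected counts are:
  disc-shaped: 155 × 9/16 = 87.1875
  spherical: 155 × 6/16 = 58.125
  elongated: 155 × 1/16 = 9.6875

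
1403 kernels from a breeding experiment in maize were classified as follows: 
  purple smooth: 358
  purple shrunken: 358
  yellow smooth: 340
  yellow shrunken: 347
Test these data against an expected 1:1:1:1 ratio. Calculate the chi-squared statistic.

Total ratio parts = 4. Expected numbers out of 1403:
  purple smooth: 1403 × 1/4 = 350.75
  purple shrunken: 1403 × 1/4 = 350.75
  yellow smooth: 1403 × 1/4 = 350.75
  yellow shrunken: 1403 × 1/4 = 350.75
χ² = Σ (O − E)² / E
  purple smooth: (358 − 350.75)² / 350.75 = 0.1499
  purple shrunken: (358 − 350.75)² / 350.75 = 0.1499
  yellow smooth: (340 − 350.75)² / 350.75 = 0.3295
  yellow shrunken: (347 − 350.75)² / 350.75 = 0.0401
χ² = 0.1499 + 0.1499 + 0.3295 + 0.0401 = 0.6694 ≈ 0.669

0.669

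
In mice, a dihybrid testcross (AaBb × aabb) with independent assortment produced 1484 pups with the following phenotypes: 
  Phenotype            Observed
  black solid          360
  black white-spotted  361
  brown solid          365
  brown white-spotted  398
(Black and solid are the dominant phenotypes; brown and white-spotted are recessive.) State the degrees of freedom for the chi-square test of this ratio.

3

A dihybrid testcross with independent assortment gives a 1:1:1:1 ratio.
A goodness-of-fit test with 4 phenotype classes has df = 4 − 1 = 3.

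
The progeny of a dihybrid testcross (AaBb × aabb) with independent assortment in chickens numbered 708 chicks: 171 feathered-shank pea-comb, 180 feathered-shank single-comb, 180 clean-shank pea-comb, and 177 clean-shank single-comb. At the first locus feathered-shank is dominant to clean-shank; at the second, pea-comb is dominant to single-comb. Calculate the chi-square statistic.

0.305

A dihybrid testcross with independent assortment gives a 1:1:1:1 ratio.
The 1:1:1:1 ratio has 4 parts, so with N = 708 the expected counts are:
  feathered-shank pea-comb: 708 × 1/4 = 177
  feathered-shank single-comb: 708 × 1/4 = 177
  clean-shank pea-comb: 708 × 1/4 = 177
  clean-shank single-comb: 708 × 1/4 = 177
χ² = Σ (O − E)² / E
  feathered-shank pea-comb: (171 − 177)² / 177 = 0.2034
  feathered-shank single-comb: (180 − 177)² / 177 = 0.0508
  clean-shank pea-comb: (180 − 177)² / 177 = 0.0508
  clean-shank single-comb: (177 − 177)² / 177 = 0.0000
χ² = 0.2034 + 0.0508 + 0.0508 + 0.0000 = 0.305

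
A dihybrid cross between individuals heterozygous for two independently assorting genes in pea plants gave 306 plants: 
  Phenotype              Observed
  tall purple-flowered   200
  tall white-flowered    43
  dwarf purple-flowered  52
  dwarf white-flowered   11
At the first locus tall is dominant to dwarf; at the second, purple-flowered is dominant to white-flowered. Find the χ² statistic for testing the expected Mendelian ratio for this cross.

A dihybrid F₂ with independent assortment and complete dominance at both loci gives a 9:3:3:1 phenotypic ratio.
Expected counts for N = 306 under a 9:3:3:1 ratio (total parts = 16):
  tall purple-flowered: 306 × 9/16 = 172.125
  tall white-flowered: 306 × 3/16 = 57.375
  dwarf purple-flowered: 306 × 3/16 = 57.375
  dwarf white-flowered: 306 × 1/16 = 19.125
χ² = Σ (O − E)² / E
  tall purple-flowered: (200 − 172.125)² / 172.125 = 4.5143
  tall white-flowered: (43 − 57.375)² / 57.375 = 3.6016
  dwarf purple-flowered: (52 − 57.375)² / 57.375 = 0.5035
  dwarf white-flowered: (11 − 19.125)² / 19.125 = 3.4518
χ² = 4.5143 + 3.6016 + 0.5035 + 3.4518 = 12.0712 ≈ 12.071

12.071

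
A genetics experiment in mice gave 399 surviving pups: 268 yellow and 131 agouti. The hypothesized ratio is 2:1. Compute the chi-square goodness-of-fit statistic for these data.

Under the 2:1 hypothesis (Σ ratio = 3, N = 399):
  yellow: 399 × 2/3 = 266
  agouti: 399 × 1/3 = 133
χ² = Σ (O − E)² / E
  yellow: (268 − 266)² / 266 = 0.0150
  agouti: (131 − 133)² / 133 = 0.0301
χ² = 0.0150 + 0.0301 = 0.0451 ≈ 0.045

0.045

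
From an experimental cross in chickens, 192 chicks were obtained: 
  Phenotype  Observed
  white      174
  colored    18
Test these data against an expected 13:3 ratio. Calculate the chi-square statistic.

11.077

Expected counts for N = 192 under a 13:3 ratio (total parts = 16):
  white: 192 × 13/16 = 156
  colored: 192 × 3/16 = 36
χ² = Σ (O − E)² / E
  white: (174 − 156)² / 156 = 2.0769
  colored: (18 − 36)² / 36 = 9.0000
χ² = 2.0769 + 9.0000 = 11.0769 ≈ 11.077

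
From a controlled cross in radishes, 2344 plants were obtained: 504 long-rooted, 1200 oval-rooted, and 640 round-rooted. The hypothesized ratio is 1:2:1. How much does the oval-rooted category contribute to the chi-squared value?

Expected counts for N = 2344 under a 1:2:1 ratio (total parts = 4):
  long-rooted: 2344 × 1/4 = 586
  oval-rooted: 2344 × 2/4 = 1172
  round-rooted: 2344 × 1/4 = 586
Contribution of oval-rooted: (1200 − 1172)² / 1172 = 0.6689

0.669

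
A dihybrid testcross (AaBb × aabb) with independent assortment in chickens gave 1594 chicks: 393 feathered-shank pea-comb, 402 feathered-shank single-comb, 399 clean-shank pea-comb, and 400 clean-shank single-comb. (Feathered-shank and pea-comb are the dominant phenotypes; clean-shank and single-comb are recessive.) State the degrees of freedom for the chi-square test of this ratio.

3

A dihybrid testcross with independent assortment gives a 1:1:1:1 ratio.
A goodness-of-fit test with 4 phenotype classes has df = 4 − 1 = 3.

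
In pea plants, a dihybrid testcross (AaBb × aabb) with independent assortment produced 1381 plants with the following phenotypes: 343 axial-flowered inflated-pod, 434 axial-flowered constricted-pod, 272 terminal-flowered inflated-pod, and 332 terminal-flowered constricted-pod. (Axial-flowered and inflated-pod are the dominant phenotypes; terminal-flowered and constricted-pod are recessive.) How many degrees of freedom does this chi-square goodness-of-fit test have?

3

A dihybrid testcross with independent assortment gives a 1:1:1:1 ratio.
A goodness-of-fit test with 4 phenotype classes has df = 4 − 1 = 3.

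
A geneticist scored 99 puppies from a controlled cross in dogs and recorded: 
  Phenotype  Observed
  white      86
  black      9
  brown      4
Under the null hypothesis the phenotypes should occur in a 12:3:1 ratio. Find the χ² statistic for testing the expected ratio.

The 12:3:1 ratio has 16 parts, so with N = 99 the expected counts are:
  white: 99 × 12/16 = 74.25
  black: 99 × 3/16 = 18.5625
  brown: 99 × 1/16 = 6.1875
χ² = Σ (O − E)² / E
  white: (86 − 74.25)² / 74.25 = 1.8594
  black: (9 − 18.5625)² / 18.5625 = 4.9261
  brown: (4 − 6.1875)² / 6.1875 = 0.7734
χ² = 1.8594 + 4.9261 + 0.7734 = 7.5589 ≈ 7.559

7.559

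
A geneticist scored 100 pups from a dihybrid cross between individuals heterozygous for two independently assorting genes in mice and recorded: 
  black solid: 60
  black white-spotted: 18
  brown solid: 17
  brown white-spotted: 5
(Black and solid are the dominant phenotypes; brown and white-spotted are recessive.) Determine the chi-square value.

0.693

A dihybrid F₂ with independent assortment and complete dominance at both loci gives a 9:3:3:1 phenotypic ratio.
Total ratio parts = 16. Expected numbers out of 100:
  black solid: 100 × 9/16 = 56.25
  black white-spotted: 100 × 3/16 = 18.75
  brown solid: 100 × 3/16 = 18.75
  brown white-spotted: 100 × 1/16 = 6.25
χ² = Σ (O − E)² / E
  black solid: (60 − 56.25)² / 56.25 = 0.2500
  black white-spotted: (18 − 18.75)² / 18.75 = 0.0300
  brown solid: (17 − 18.75)² / 18.75 = 0.1633
  brown white-spotted: (5 − 6.25)² / 6.25 = 0.2500
χ² = 0.2500 + 0.0300 + 0.1633 + 0.2500 = 0.6933 ≈ 0.693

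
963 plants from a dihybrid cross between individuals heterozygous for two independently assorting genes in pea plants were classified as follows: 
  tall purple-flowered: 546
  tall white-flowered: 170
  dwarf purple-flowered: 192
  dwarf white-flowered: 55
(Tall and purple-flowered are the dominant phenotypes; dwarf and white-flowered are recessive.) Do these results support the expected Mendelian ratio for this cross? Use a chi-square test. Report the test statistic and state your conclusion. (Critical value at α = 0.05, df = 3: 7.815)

A dihybrid F₂ with independent assortment and complete dominance at both loci gives a 9:3:3:1 phenotypic ratio.
Under the 9:3:3:1 hypothesis (Σ ratio = 16, N = 963):
  tall purple-flowered: 963 × 9/16 = 541.6875
  tall white-flowered: 963 × 3/16 = 180.5625
  dwarf purple-flowered: 963 × 3/16 = 180.5625
  dwarf white-flowered: 963 × 1/16 = 60.1875
χ² = Σ (O − E)² / E
  tall purple-flowered: (546 − 541.6875)² / 541.6875 = 0.0343
  tall white-flowered: (170 − 180.5625)² / 180.5625 = 0.6179
  dwarf purple-flowered: (192 − 180.5625)² / 180.5625 = 0.7245
  dwarf white-flowered: (55 − 60.1875)² / 60.1875 = 0.4471
χ² = 0.0343 + 0.6179 + 0.7245 + 0.4471 = 1.8238 ≈ 1.824
Degrees of freedom = 4 − 1 = 3; critical value at α = 0.05 is 7.815.
Since 1.824 < 7.815, we fail to reject the null hypothesis — the data are consistent with the 9:3:3:1 ratio.

1.824; consistent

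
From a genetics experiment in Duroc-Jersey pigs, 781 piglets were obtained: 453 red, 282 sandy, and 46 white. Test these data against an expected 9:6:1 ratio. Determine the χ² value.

0.992

Expected counts for N = 781 under a 9:6:1 ratio (total parts = 16):
  red: 781 × 9/16 = 439.3125
  sandy: 781 × 6/16 = 292.875
  white: 781 × 1/16 = 48.8125
χ² = Σ (O − E)² / E
  red: (453 − 439.3125)² / 439.3125 = 0.4265
  sandy: (282 − 292.875)² / 292.875 = 0.4038
  white: (46 − 48.8125)² / 48.8125 = 0.1621
χ² = 0.4265 + 0.4038 + 0.1621 = 0.9924 ≈ 0.992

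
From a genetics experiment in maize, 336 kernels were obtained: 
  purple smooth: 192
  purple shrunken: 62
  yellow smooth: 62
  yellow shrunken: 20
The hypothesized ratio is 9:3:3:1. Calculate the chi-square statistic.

0.127

Expected counts for N = 336 under a 9:3:3:1 ratio (total parts = 16):
  purple smooth: 336 × 9/16 = 189
  purple shrunken: 336 × 3/16 = 63
  yellow smooth: 336 × 3/16 = 63
  yellow shrunken: 336 × 1/16 = 21
χ² = Σ (O − E)² / E
  purple smooth: (192 − 189)² / 189 = 0.0476
  purple shrunken: (62 − 63)² / 63 = 0.0159
  yellow smooth: (62 − 63)² / 63 = 0.0159
  yellow shrunken: (20 − 21)² / 21 = 0.0476
χ² = 0.0476 + 0.0159 + 0.0159 + 0.0476 = 0.127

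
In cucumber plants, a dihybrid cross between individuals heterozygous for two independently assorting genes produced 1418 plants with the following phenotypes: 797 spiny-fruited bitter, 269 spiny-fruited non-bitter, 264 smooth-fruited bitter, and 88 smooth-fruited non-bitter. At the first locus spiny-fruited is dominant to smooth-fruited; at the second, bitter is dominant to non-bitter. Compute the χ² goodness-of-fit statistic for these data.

A dihybrid F₂ with independent assortment and complete dominance at both loci gives a 9:3:3:1 phenotypic ratio.
Total ratio parts = 16. Expected numbers out of 1418:
  spiny-fruited bitter: 1418 × 9/16 = 797.625
  spiny-fruited non-bitter: 1418 × 3/16 = 265.875
  smooth-fruited bitter: 1418 × 3/16 = 265.875
  smooth-fruited non-bitter: 1418 × 1/16 = 88.625
χ² = Σ (O − E)² / E
  spiny-fruited bitter: (797 − 797.625)² / 797.625 = 0.0005
  spiny-fruited non-bitter: (269 − 265.875)² / 265.875 = 0.0367
  smooth-fruited bitter: (264 − 265.875)² / 265.875 = 0.0132
  smooth-fruited non-bitter: (88 − 88.625)² / 88.625 = 0.0044
χ² = 0.0005 + 0.0367 + 0.0132 + 0.0044 = 0.0548 ≈ 0.055

0.055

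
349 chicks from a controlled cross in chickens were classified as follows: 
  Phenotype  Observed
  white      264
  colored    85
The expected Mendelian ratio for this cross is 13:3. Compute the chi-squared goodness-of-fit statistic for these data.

Expected counts for N = 349 under a 13:3 ratio (total parts = 16):
  white: 349 × 13/16 = 283.5625
  colored: 349 × 3/16 = 65.4375
χ² = Σ (O − E)² / E
  white: (264 − 283.5625)² / 283.5625 = 1.3496
  colored: (85 − 65.4375)² / 65.4375 = 5.8482
χ² = 1.3496 + 5.8482 = 7.1978 ≈ 7.198

7.198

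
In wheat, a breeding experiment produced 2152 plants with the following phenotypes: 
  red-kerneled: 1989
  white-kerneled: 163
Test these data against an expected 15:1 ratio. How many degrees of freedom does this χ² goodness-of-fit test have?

A goodness-of-fit test with 2 phenotype classes has df = 2 − 1 = 1.

1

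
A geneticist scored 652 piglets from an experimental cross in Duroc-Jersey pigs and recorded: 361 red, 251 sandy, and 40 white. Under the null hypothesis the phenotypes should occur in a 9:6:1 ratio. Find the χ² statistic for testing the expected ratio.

Under the 9:6:1 hypothesis (Σ ratio = 16, N = 652):
  red: 652 × 9/16 = 366.75
  sandy: 652 × 6/16 = 244.5
  white: 652 × 1/16 = 40.75
χ² = Σ (O − E)² / E
  red: (361 − 366.75)² / 366.75 = 0.0901
  sandy: (251 − 244.5)² / 244.5 = 0.1728
  white: (40 − 40.75)² / 40.75 = 0.0138
χ² = 0.0901 + 0.1728 + 0.0138 = 0.2767 ≈ 0.277

0.277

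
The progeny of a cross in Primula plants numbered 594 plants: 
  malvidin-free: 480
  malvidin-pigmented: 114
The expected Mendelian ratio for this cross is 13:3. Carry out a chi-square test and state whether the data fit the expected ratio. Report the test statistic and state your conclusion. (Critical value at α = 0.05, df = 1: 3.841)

0.076; consistent

Expected counts for N = 594 under a 13:3 ratio (total parts = 16):
  malvidin-free: 594 × 13/16 = 482.625
  malvidin-pigmented: 594 × 3/16 = 111.375
χ² = Σ (O − E)² / E
  malvidin-free: (480 − 482.625)² / 482.625 = 0.0143
  malvidin-pigmented: (114 − 111.375)² / 111.375 = 0.0619
χ² = 0.0143 + 0.0619 = 0.0762 ≈ 0.076
Degrees of freedom = 2 − 1 = 1; critical value at α = 0.05 is 3.841.
Since 0.076 < 3.841, we fail to reject the null hypothesis — the data are consistent with the 13:3 ratio.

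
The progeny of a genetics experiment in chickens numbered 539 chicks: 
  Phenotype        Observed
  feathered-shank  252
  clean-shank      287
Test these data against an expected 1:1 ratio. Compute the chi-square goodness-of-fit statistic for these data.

2.273

Expected counts for N = 539 under a 1:1 ratio (total parts = 2):
  feathered-shank: 539 × 1/2 = 269.5
  clean-shank: 539 × 1/2 = 269.5
χ² = Σ (O − E)² / E
  feathered-shank: (252 − 269.5)² / 269.5 = 1.1364
  clean-shank: (287 − 269.5)² / 269.5 = 1.1364
χ² = 1.1364 + 1.1364 = 2.2728 ≈ 2.273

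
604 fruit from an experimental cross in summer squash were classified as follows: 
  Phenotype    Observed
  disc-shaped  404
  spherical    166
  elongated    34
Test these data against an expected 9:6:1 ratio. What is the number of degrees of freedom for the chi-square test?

2

A goodness-of-fit test with 3 phenotype classes has df = 3 − 1 = 2.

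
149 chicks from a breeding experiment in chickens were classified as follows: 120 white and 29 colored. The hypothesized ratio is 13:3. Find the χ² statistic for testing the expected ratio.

0.050

Expected counts for N = 149 under a 13:3 ratio (total parts = 16):
  white: 149 × 13/16 = 121.0625
  colored: 149 × 3/16 = 27.9375
χ² = Σ (O − E)² / E
  white: (120 − 121.0625)² / 121.0625 = 0.0093
  colored: (29 − 27.9375)² / 27.9375 = 0.0404
χ² = 0.0093 + 0.0404 = 0.0497 ≈ 0.050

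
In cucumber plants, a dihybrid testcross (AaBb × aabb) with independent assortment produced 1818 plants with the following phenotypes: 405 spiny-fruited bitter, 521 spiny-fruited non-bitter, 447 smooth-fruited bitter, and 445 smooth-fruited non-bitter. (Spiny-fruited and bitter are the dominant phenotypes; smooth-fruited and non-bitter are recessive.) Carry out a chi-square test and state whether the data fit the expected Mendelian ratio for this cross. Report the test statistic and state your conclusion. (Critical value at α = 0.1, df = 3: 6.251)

A dihybrid testcross with independent assortment gives a 1:1:1:1 ratio.
Under the 1:1:1:1 hypothesis (Σ ratio = 4, N = 1818):
  spiny-fruited bitter: 1818 × 1/4 = 454.5
  spiny-fruited non-bitter: 1818 × 1/4 = 454.5
  smooth-fruited bitter: 1818 × 1/4 = 454.5
  smooth-fruited non-bitter: 1818 × 1/4 = 454.5
χ² = Σ (O − E)² / E
  spiny-fruited bitter: (405 − 454.5)² / 454.5 = 5.3911
  spiny-fruited non-bitter: (521 − 454.5)² / 454.5 = 9.7299
  smooth-fruited bitter: (447 − 454.5)² / 454.5 = 0.1238
  smooth-fruited non-bitter: (445 − 454.5)² / 454.5 = 0.1986
χ² = 5.3911 + 9.7299 + 0.1238 + 0.1986 = 15.4434 ≈ 15.443
Degrees of freedom = 4 − 1 = 3; critical value at α = 0.1 is 6.251.
Since 15.443 > 6.251, we reject the null hypothesis — the data do not fit the 1:1:1:1 ratio.

15.443; not consistent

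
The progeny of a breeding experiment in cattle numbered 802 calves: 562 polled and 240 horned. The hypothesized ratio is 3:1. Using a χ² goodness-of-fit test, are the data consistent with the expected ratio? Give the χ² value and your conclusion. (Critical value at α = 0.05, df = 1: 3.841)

10.376; not consistent

Expected counts for N = 802 under a 3:1 ratio (total parts = 4):
  polled: 802 × 3/4 = 601.5
  horned: 802 × 1/4 = 200.5
χ² = Σ (O − E)² / E
  polled: (562 − 601.5)² / 601.5 = 2.5939
  horned: (240 − 200.5)² / 200.5 = 7.7818
χ² = 2.5939 + 7.7818 = 10.3757 ≈ 10.376
Degrees of freedom = 2 − 1 = 1; critical value at α = 0.05 is 3.841.
Since 10.376 > 3.841, we reject the null hypothesis — the data do not fit the 3:1 ratio.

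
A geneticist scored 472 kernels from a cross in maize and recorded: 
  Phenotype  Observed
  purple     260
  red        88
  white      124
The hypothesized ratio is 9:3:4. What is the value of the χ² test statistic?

0.422

Total ratio parts = 16. Expected numbers out of 472:
  purple: 472 × 9/16 = 265.5
  red: 472 × 3/16 = 88.5
  white: 472 × 4/16 = 118
χ² = Σ (O − E)² / E
  purple: (260 − 265.5)² / 265.5 = 0.1139
  red: (88 − 88.5)² / 88.5 = 0.0028
  white: (124 − 118)² / 118 = 0.3051
χ² = 0.1139 + 0.0028 + 0.3051 = 0.4218 ≈ 0.422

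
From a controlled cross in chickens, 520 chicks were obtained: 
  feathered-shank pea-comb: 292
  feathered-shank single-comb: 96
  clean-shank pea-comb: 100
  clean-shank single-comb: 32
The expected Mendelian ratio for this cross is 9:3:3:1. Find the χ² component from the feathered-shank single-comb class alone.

0.023

Total ratio parts = 16. Expected numbers out of 520:
  feathered-shank pea-comb: 520 × 9/16 = 292.5
  feathered-shank single-comb: 520 × 3/16 = 97.5
  clean-shank pea-comb: 520 × 3/16 = 97.5
  clean-shank single-comb: 520 × 1/16 = 32.5
Contribution of feathered-shank single-comb: (96 − 97.5)² / 97.5 = 0.0231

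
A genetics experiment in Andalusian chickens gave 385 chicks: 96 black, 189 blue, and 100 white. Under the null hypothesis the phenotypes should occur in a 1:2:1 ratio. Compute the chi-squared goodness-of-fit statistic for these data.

The 1:2:1 ratio has 4 parts, so with N = 385 the expected counts are:
  black: 385 × 1/4 = 96.25
  blue: 385 × 2/4 = 192.5
  white: 385 × 1/4 = 96.25
χ² = Σ (O − E)² / E
  black: (96 − 96.25)² / 96.25 = 0.0006
  blue: (189 − 192.5)² / 192.5 = 0.0636
  white: (100 − 96.25)² / 96.25 = 0.1461
χ² = 0.0006 + 0.0636 + 0.1461 = 0.2103 ≈ 0.210

0.210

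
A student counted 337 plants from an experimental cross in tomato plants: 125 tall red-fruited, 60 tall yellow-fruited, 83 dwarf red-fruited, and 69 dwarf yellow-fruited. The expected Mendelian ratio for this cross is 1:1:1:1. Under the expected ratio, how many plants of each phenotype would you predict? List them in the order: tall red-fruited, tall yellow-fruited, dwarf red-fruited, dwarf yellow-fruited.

84.25, 84.25, 84.25, 84.25

Total ratio parts = 4. Expected numbers out of 337:
  tall red-fruited: 337 × 1/4 = 84.25
  tall yellow-fruited: 337 × 1/4 = 84.25
  dwarf red-fruited: 337 × 1/4 = 84.25
  dwarf yellow-fruited: 337 × 1/4 = 84.25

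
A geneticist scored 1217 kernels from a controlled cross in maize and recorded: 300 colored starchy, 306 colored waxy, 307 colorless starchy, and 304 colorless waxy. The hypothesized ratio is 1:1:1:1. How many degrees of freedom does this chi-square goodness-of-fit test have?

3

A goodness-of-fit test with 4 phenotype classes has df = 4 − 1 = 3.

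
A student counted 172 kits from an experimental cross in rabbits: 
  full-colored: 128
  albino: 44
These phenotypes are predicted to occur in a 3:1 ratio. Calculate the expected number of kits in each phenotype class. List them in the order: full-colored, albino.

The 3:1 ratio has 4 parts, so with N = 172 the expected counts are:
  full-colored: 172 × 3/4 = 129
  albino: 172 × 1/4 = 43

129, 43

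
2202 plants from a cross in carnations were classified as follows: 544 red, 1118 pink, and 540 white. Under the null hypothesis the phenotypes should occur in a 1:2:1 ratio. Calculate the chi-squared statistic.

The 1:2:1 ratio has 4 parts, so with N = 2202 the expected counts are:
  red: 2202 × 1/4 = 550.5
  pink: 2202 × 2/4 = 1101
  white: 2202 × 1/4 = 550.5
χ² = Σ (O − E)² / E
  red: (544 − 550.5)² / 550.5 = 0.0767
  pink: (1118 − 1101)² / 1101 = 0.2625
  white: (540 − 550.5)² / 550.5 = 0.2003
χ² = 0.0767 + 0.2625 + 0.2003 = 0.5395 ≈ 0.540

0.540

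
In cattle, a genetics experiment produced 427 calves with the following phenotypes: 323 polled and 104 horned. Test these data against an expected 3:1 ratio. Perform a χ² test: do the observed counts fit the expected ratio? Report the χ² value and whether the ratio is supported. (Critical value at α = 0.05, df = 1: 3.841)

0.094; consistent

Under the 3:1 hypothesis (Σ ratio = 4, N = 427):
  polled: 427 × 3/4 = 320.25
  horned: 427 × 1/4 = 106.75
χ² = Σ (O − E)² / E
  polled: (323 − 320.25)² / 320.25 = 0.0236
  horned: (104 − 106.75)² / 106.75 = 0.0708
χ² = 0.0236 + 0.0708 = 0.0944 ≈ 0.094
Degrees of freedom = 2 − 1 = 1; critical value at α = 0.05 is 3.841.
Since 0.094 < 3.841, we fail to reject the null hypothesis — the data are consistent with the 3:1 ratio.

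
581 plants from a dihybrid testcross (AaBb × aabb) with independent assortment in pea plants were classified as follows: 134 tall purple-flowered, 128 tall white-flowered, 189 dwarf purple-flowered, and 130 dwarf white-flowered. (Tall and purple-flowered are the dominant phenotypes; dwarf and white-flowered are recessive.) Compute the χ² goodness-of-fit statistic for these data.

17.699

A dihybrid testcross with independent assortment gives a 1:1:1:1 ratio.
Total ratio parts = 4. Expected numbers out of 581:
  tall purple-flowered: 581 × 1/4 = 145.25
  tall white-flowered: 581 × 1/4 = 145.25
  dwarf purple-flowered: 581 × 1/4 = 145.25
  dwarf white-flowered: 581 × 1/4 = 145.25
χ² = Σ (O − E)² / E
  tall purple-flowered: (134 − 145.25)² / 145.25 = 0.8713
  tall white-flowered: (128 − 145.25)² / 145.25 = 2.0486
  dwarf purple-flowered: (189 − 145.25)² / 145.25 = 13.1777
  dwarf white-flowered: (130 − 145.25)² / 145.25 = 1.6011
χ² = 0.8713 + 2.0486 + 13.1777 + 1.6011 = 17.6987 ≈ 17.699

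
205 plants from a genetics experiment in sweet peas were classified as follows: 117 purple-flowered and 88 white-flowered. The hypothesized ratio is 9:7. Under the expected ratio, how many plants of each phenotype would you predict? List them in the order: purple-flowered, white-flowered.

115.3125, 89.6875

Total ratio parts = 16. Expected numbers out of 205:
  purple-flowered: 205 × 9/16 = 115.3125
  white-flowered: 205 × 7/16 = 89.6875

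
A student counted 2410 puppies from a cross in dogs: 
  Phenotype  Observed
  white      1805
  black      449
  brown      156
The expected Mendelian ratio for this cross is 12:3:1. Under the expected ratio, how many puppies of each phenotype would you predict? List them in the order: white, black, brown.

Expected counts for N = 2410 under a 12:3:1 ratio (total parts = 16):
  white: 2410 × 12/16 = 1807.5
  black: 2410 × 3/16 = 451.875
  brown: 2410 × 1/16 = 150.625

1807.5, 451.875, 150.625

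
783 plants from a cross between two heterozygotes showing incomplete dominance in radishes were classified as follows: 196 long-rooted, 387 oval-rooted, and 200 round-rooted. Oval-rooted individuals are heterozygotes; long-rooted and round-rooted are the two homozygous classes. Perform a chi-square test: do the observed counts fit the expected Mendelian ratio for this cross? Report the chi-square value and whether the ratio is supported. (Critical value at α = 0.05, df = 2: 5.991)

With incomplete dominance, a heterozygote × heterozygote cross gives a 1:2:1 phenotypic ratio.
Under the 1:2:1 hypothesis (Σ ratio = 4, N = 783):
  long-rooted: 783 × 1/4 = 195.75
  oval-rooted: 783 × 2/4 = 391.5
  round-rooted: 783 × 1/4 = 195.75
χ² = Σ (O − E)² / E
  long-rooted: (196 − 195.75)² / 195.75 = 0.0003
  oval-rooted: (387 − 391.5)² / 391.5 = 0.0517
  round-rooted: (200 − 195.75)² / 195.75 = 0.0923
χ² = 0.0003 + 0.0517 + 0.0923 = 0.1443 ≈ 0.144
Degrees of freedom = 3 − 1 = 2; critical value at α = 0.05 is 5.991.
Since 0.144 < 5.991, we fail to reject the null hypothesis — the data are consistent with the 1:2:1 ratio.

0.144; consistent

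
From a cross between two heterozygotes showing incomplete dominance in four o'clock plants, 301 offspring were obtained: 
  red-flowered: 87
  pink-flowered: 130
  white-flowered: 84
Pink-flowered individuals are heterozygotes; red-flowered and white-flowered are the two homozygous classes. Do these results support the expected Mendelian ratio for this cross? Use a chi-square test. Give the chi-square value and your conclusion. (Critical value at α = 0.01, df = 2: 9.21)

5.645; consistent

With incomplete dominance, a heterozygote × heterozygote cross gives a 1:2:1 phenotypic ratio.
Total ratio parts = 4. Expected numbers out of 301:
  red-flowered: 301 × 1/4 = 75.25
  pink-flowered: 301 × 2/4 = 150.5
  white-flowered: 301 × 1/4 = 75.25
χ² = Σ (O − E)² / E
  red-flowered: (87 − 75.25)² / 75.25 = 1.8347
  pink-flowered: (130 − 150.5)² / 150.5 = 2.7924
  white-flowered: (84 − 75.25)² / 75.25 = 1.0174
χ² = 1.8347 + 2.7924 + 1.0174 = 5.6445 ≈ 5.645
Degrees of freedom = 3 − 1 = 2; critical value at α = 0.01 is 9.21.
Since 5.645 < 9.21, we fail to reject the null hypothesis — the data are consistent with the 1:2:1 ratio.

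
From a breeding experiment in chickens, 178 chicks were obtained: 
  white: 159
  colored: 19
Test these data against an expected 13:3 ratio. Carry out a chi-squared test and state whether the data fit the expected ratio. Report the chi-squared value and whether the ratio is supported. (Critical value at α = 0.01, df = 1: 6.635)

Expected counts for N = 178 under a 13:3 ratio (total parts = 16):
  white: 178 × 13/16 = 144.625
  colored: 178 × 3/16 = 33.375
χ² = Σ (O − E)² / E
  white: (159 − 144.625)² / 144.625 = 1.4288
  colored: (19 − 33.375)² / 33.375 = 6.1915
χ² = 1.4288 + 6.1915 = 7.6203 ≈ 7.620
Degrees of freedom = 2 − 1 = 1; critical value at α = 0.01 is 6.635.
Since 7.620 > 6.635, we reject the null hypothesis — the data do not fit the 13:3 ratio.

7.620; not consistent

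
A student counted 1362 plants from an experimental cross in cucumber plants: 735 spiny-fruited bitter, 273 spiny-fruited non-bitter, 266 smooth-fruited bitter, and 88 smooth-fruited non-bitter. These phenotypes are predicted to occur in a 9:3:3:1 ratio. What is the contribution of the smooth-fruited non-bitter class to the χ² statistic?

0.097

Expected counts for N = 1362 under a 9:3:3:1 ratio (total parts = 16):
  spiny-fruited bitter: 1362 × 9/16 = 766.125
  spiny-fruited non-bitter: 1362 × 3/16 = 255.375
  smooth-fruited bitter: 1362 × 3/16 = 255.375
  smooth-fruited non-bitter: 1362 × 1/16 = 85.125
Contribution of smooth-fruited non-bitter: (88 − 85.125)² / 85.125 = 0.0971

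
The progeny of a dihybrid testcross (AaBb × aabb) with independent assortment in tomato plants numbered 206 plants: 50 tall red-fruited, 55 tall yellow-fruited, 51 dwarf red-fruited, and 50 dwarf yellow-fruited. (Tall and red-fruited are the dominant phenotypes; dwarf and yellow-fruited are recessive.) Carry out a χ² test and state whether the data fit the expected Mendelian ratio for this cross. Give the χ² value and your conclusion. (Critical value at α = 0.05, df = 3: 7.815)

0.330; consistent

A dihybrid testcross with independent assortment gives a 1:1:1:1 ratio.
The 1:1:1:1 ratio has 4 parts, so with N = 206 the expected counts are:
  tall red-fruited: 206 × 1/4 = 51.5
  tall yellow-fruited: 206 × 1/4 = 51.5
  dwarf red-fruited: 206 × 1/4 = 51.5
  dwarf yellow-fruited: 206 × 1/4 = 51.5
χ² = Σ (O − E)² / E
  tall red-fruited: (50 − 51.5)² / 51.5 = 0.0437
  tall yellow-fruited: (55 − 51.5)² / 51.5 = 0.2379
  dwarf red-fruited: (51 − 51.5)² / 51.5 = 0.0049
  dwarf yellow-fruited: (50 − 51.5)² / 51.5 = 0.0437
χ² = 0.0437 + 0.2379 + 0.0049 + 0.0437 = 0.3302 ≈ 0.330
Degrees of freedom = 4 − 1 = 3; critical value at α = 0.05 is 7.815.
Since 0.330 < 7.815, we fail to reject the null hypothesis — the data are consistent with the 1:1:1:1 ratio.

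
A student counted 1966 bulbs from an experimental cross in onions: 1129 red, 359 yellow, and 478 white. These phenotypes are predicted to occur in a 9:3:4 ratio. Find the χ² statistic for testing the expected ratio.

Total ratio parts = 16. Expected numbers out of 1966:
  red: 1966 × 9/16 = 1105.875
  yellow: 1966 × 3/16 = 368.625
  white: 1966 × 4/16 = 491.5
χ² = Σ (O − E)² / E
  red: (1129 − 1105.875)² / 1105.875 = 0.4836
  yellow: (359 − 368.625)² / 368.625 = 0.2513
  white: (478 − 491.5)² / 491.5 = 0.3708
χ² = 0.4836 + 0.2513 + 0.3708 = 1.1057 ≈ 1.106

1.106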